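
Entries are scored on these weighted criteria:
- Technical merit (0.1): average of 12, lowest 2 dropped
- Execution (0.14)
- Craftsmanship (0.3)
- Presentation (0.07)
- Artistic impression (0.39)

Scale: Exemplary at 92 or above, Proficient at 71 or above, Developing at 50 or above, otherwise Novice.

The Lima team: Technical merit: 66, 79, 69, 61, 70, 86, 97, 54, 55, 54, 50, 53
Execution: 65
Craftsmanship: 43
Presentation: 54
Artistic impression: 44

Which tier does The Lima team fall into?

Technical merit: drop 50, 53 → average of remaining 10 = 691/10 = 69.1
Weighted total:
  Technical merit 69.1 × 0.1 = 6.91
  Execution 65 × 0.14 = 9.1
  Craftsmanship 43 × 0.3 = 12.9
  Presentation 54 × 0.07 = 3.78
  Artistic impression 44 × 0.39 = 17.16
Sum = 49.85
49.85 < 50 → Novice

Novice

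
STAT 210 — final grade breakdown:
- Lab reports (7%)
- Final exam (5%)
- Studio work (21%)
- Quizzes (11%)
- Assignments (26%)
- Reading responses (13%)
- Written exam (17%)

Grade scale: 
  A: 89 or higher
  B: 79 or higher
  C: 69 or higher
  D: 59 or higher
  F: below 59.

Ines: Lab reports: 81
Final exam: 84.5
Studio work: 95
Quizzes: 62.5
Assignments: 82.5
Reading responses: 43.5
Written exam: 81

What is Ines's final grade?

C

Weighted total:
  Lab reports 81 × 0.07 = 5.67
  Final exam 84.5 × 0.05 = 4.225
  Studio work 95 × 0.21 = 19.95
  Quizzes 62.5 × 0.11 = 6.875
  Assignments 82.5 × 0.26 = 21.45
  Reading responses 43.5 × 0.13 = 5.655
  Written exam 81 × 0.17 = 13.77
Sum = 77.595
77.595 is ≥ 69 and < 79 → C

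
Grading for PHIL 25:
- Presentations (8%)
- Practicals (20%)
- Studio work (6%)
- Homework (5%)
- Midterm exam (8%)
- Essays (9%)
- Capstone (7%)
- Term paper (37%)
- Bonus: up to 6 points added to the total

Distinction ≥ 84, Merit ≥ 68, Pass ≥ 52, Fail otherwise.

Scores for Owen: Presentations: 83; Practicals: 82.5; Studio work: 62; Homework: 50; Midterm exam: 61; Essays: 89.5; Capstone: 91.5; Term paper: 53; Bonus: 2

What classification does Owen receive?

Merit

Weighted total:
  Presentations 83 × 0.08 = 6.64
  Practicals 82.5 × 0.2 = 16.5
  Studio work 62 × 0.06 = 3.72
  Homework 50 × 0.05 = 2.5
  Midterm exam 61 × 0.08 = 4.88
  Essays 89.5 × 0.09 = 8.055
  Capstone 91.5 × 0.07 = 6.405
  Term paper 53 × 0.37 = 19.61
Sum = 68.31
Bonus: 68.31 + 2 = 70.31
70.31 is ≥ 68 and < 84 → Merit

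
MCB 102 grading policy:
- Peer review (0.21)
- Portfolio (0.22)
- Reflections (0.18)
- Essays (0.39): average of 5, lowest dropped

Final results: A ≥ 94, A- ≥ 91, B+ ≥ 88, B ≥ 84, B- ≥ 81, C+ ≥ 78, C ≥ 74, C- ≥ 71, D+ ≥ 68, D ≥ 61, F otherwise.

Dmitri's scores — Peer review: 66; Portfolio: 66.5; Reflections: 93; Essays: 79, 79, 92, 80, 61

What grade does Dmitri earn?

C

Essays: drop 61 → average of remaining 4 = 330/4 = 82.5
Weighted total:
  Peer review 66 × 0.21 = 13.86
  Portfolio 66.5 × 0.22 = 14.63
  Reflections 93 × 0.18 = 16.74
  Essays 82.5 × 0.39 = 32.175
Sum = 77.405
77.405 is ≥ 74 and < 78 → C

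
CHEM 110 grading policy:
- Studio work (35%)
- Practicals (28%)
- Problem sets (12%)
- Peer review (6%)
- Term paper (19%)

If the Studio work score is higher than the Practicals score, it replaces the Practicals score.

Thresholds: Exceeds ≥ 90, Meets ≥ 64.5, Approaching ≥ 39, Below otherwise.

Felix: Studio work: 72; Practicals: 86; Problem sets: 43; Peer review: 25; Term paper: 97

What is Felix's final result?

Studio work (72) ≤ Practicals (86), so Practicals stays at 86.
Weighted total:
  Studio work 72 × 0.35 = 25.2
  Practicals 86 × 0.28 = 24.08
  Problem sets 43 × 0.12 = 5.16
  Peer review 25 × 0.06 = 1.5
  Term paper 97 × 0.19 = 18.43
Sum = 74.37
74.37 is ≥ 64.5 and < 90 → Meets

Meets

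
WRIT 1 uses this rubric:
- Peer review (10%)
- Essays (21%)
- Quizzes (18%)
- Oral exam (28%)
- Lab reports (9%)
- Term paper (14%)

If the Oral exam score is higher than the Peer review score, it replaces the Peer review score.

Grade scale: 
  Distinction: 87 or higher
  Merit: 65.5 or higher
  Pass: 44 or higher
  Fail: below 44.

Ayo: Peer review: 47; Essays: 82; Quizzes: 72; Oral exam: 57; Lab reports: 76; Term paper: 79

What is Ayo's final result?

Merit

Oral exam (57) > Peer review (47), so Peer review counts as 57.
Weighted total:
  Peer review 57 × 0.1 = 5.7
  Essays 82 × 0.21 = 17.22
  Quizzes 72 × 0.18 = 12.96
  Oral exam 57 × 0.28 = 15.96
  Lab reports 76 × 0.09 = 6.84
  Term paper 79 × 0.14 = 11.06
Sum = 69.74
69.74 is ≥ 65.5 and < 87 → Merit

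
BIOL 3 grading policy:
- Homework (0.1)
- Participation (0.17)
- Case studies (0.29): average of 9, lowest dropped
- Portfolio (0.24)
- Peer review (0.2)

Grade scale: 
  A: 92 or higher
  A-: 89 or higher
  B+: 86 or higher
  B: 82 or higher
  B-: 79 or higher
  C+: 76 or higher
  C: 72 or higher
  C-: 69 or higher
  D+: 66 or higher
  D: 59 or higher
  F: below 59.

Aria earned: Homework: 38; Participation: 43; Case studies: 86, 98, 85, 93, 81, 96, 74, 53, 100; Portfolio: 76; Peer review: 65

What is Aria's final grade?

D+

Case studies: drop 53 → average of remaining 8 = 713/8 = 89.125
Weighted total:
  Homework 38 × 0.1 = 3.8
  Participation 43 × 0.17 = 7.31
  Case studies 89.125 × 0.29 = 25.84625
  Portfolio 76 × 0.24 = 18.24
  Peer review 65 × 0.2 = 13
Sum = 68.19625
68.19625 is ≥ 66 and < 69 → D+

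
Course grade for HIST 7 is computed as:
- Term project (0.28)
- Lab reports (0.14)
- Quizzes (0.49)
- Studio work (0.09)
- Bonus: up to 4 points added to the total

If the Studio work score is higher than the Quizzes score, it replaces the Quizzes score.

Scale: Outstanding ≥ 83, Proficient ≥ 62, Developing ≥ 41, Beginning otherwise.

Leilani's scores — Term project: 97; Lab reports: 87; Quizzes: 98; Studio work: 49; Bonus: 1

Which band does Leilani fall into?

Studio work (49) ≤ Quizzes (98), so Quizzes stays at 98.
Weighted total:
  Term project 97 × 0.28 = 27.16
  Lab reports 87 × 0.14 = 12.18
  Quizzes 98 × 0.49 = 48.02
  Studio work 49 × 0.09 = 4.41
Sum = 91.77
Bonus: 91.77 + 1 = 92.77
92.77 ≥ 83 → Outstanding

Outstanding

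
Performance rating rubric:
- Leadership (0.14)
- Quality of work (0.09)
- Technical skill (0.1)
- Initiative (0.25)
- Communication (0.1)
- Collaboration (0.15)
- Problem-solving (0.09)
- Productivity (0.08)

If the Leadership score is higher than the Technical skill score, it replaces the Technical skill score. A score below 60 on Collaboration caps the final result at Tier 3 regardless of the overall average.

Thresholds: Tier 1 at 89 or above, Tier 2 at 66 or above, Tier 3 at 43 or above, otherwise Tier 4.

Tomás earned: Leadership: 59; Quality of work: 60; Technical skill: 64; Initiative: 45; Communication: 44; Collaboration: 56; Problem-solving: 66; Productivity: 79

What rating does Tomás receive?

Tier 3

Leadership (59) ≤ Technical skill (64), so Technical skill stays at 64.
Collaboration score 56 < 60: minimum not met.
Weighted total:
  Leadership 59 × 0.14 = 8.26
  Quality of work 60 × 0.09 = 5.4
  Technical skill 64 × 0.1 = 6.4
  Initiative 45 × 0.25 = 11.25
  Communication 44 × 0.1 = 4.4
  Collaboration 56 × 0.15 = 8.4
  Problem-solving 66 × 0.09 = 5.94
  Productivity 79 × 0.08 = 6.32
Sum = 56.37
56.37 would be Tier 3; cap at Tier 3 applies → Tier 3.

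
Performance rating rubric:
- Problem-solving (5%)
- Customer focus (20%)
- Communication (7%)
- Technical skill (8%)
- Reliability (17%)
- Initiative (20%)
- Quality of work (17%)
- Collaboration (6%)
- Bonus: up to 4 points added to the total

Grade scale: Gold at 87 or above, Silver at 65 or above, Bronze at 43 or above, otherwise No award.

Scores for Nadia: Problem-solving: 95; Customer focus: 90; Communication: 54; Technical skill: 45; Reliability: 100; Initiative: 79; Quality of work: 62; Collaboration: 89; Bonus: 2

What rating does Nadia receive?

Silver

Weighted total:
  Problem-solving 95 × 0.05 = 4.75
  Customer focus 90 × 0.2 = 18
  Communication 54 × 0.07 = 3.78
  Technical skill 45 × 0.08 = 3.6
  Reliability 100 × 0.17 = 17
  Initiative 79 × 0.2 = 15.8
  Quality of work 62 × 0.17 = 10.54
  Collaboration 89 × 0.06 = 5.34
Sum = 78.81
Bonus: 78.81 + 2 = 80.81
80.81 is ≥ 65 and < 87 → Silver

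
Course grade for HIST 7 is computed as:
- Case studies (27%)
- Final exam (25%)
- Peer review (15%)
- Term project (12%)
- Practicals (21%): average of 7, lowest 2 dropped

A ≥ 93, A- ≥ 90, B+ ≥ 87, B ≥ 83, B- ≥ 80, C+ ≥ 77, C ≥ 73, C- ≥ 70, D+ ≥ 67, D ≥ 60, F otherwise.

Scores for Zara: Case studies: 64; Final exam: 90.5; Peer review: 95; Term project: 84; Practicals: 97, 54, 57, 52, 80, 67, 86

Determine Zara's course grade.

B-

Practicals: drop 52, 54 → average of remaining 5 = 387/5 = 77.4
Weighted total:
  Case studies 64 × 0.27 = 17.28
  Final exam 90.5 × 0.25 = 22.625
  Peer review 95 × 0.15 = 14.25
  Term project 84 × 0.12 = 10.08
  Practicals 77.4 × 0.21 = 16.254
Sum = 80.489
80.489 is ≥ 80 and < 83 → B-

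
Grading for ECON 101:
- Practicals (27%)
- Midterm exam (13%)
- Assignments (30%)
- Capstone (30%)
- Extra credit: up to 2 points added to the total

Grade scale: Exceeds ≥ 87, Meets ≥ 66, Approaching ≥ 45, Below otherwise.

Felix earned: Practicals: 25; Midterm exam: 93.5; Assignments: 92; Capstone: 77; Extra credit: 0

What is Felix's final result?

Meets

Weighted total:
  Practicals 25 × 0.27 = 6.75
  Midterm exam 93.5 × 0.13 = 12.155
  Assignments 92 × 0.3 = 27.6
  Capstone 77 × 0.3 = 23.1
Sum = 69.605
Extra credit: 69.605 + 0 = 69.605
69.605 is ≥ 66 and < 87 → Meets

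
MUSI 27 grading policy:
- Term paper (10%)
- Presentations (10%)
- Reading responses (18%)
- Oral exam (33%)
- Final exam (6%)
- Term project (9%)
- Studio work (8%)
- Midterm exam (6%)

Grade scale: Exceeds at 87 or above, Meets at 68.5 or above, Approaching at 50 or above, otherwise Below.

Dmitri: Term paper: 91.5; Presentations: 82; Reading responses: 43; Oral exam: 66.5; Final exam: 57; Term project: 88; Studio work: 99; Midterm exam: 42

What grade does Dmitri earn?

Meets

Weighted total:
  Term paper 91.5 × 0.1 = 9.15
  Presentations 82 × 0.1 = 8.2
  Reading responses 43 × 0.18 = 7.74
  Oral exam 66.5 × 0.33 = 21.945
  Final exam 57 × 0.06 = 3.42
  Term project 88 × 0.09 = 7.92
  Studio work 99 × 0.08 = 7.92
  Midterm exam 42 × 0.06 = 2.52
Sum = 68.815
68.815 is ≥ 68.5 and < 87 → Meets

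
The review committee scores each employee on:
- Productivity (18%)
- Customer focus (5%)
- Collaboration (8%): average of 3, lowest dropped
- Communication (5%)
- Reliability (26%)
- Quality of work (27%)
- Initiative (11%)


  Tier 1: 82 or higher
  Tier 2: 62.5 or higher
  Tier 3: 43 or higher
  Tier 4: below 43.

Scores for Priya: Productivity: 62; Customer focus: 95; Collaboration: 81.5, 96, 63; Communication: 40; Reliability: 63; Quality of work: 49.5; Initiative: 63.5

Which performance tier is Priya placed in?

Collaboration: drop 63 → average of remaining 2 = 177.5/2 = 88.75
Weighted total:
  Productivity 62 × 0.18 = 11.16
  Customer focus 95 × 0.05 = 4.75
  Collaboration 88.75 × 0.08 = 7.1
  Communication 40 × 0.05 = 2
  Reliability 63 × 0.26 = 16.38
  Quality of work 49.5 × 0.27 = 13.365
  Initiative 63.5 × 0.11 = 6.985
Sum = 61.74
61.74 is ≥ 43 and < 62.5 → Tier 3

Tier 3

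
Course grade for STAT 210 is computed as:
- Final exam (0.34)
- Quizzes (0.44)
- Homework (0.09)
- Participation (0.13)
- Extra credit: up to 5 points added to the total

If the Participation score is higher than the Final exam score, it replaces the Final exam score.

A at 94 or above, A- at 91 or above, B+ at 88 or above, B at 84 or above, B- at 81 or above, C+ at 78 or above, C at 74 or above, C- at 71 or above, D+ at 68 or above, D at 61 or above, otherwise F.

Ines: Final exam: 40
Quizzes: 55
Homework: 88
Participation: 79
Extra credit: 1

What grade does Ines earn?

Participation (79) > Final exam (40), so Final exam counts as 79.
Weighted total:
  Final exam 79 × 0.34 = 26.86
  Quizzes 55 × 0.44 = 24.2
  Homework 88 × 0.09 = 7.92
  Participation 79 × 0.13 = 10.27
Sum = 69.25
Extra credit: 69.25 + 1 = 70.25
70.25 is ≥ 68 and < 71 → D+

D+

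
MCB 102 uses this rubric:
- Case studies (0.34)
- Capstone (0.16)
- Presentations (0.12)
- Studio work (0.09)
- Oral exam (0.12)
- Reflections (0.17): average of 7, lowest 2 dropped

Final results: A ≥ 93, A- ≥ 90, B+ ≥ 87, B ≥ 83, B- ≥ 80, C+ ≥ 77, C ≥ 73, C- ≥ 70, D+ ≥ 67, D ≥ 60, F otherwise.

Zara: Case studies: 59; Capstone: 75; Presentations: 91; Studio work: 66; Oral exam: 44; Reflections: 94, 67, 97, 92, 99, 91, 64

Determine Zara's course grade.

C-

Reflections: drop 64, 67 → average of remaining 5 = 473/5 = 94.6
Weighted total:
  Case studies 59 × 0.34 = 20.06
  Capstone 75 × 0.16 = 12
  Presentations 91 × 0.12 = 10.92
  Studio work 66 × 0.09 = 5.94
  Oral exam 44 × 0.12 = 5.28
  Reflections 94.6 × 0.17 = 16.082
Sum = 70.282
70.282 is ≥ 70 and < 73 → C-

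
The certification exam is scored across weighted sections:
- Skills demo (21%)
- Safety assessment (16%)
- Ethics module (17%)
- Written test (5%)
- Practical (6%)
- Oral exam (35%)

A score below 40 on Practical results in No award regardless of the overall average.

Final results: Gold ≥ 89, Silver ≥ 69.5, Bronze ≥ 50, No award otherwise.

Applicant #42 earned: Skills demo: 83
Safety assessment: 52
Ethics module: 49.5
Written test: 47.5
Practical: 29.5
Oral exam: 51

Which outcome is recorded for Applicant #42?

Practical score 29.5 < 40: minimum not met.
Weighted total:
  Skills demo 83 × 0.21 = 17.43
  Safety assessment 52 × 0.16 = 8.32
  Ethics module 49.5 × 0.17 = 8.415
  Written test 47.5 × 0.05 = 2.375
  Practical 29.5 × 0.06 = 1.77
  Oral exam 51 × 0.35 = 17.85
Sum = 56.16
Because the Practical minimum was not met, the result is No award.

No award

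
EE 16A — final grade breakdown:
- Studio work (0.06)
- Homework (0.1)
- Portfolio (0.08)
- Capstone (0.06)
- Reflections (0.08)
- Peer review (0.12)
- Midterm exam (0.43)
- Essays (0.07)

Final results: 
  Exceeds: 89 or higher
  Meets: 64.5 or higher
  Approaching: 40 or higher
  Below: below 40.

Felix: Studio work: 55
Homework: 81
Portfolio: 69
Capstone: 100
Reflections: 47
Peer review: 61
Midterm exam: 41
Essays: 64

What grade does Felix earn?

Weighted total:
  Studio work 55 × 0.06 = 3.3
  Homework 81 × 0.1 = 8.1
  Portfolio 69 × 0.08 = 5.52
  Capstone 100 × 0.06 = 6
  Reflections 47 × 0.08 = 3.76
  Peer review 61 × 0.12 = 7.32
  Midterm exam 41 × 0.43 = 17.63
  Essays 64 × 0.07 = 4.48
Sum = 56.11
56.11 is ≥ 40 and < 64.5 → Approaching

Approaching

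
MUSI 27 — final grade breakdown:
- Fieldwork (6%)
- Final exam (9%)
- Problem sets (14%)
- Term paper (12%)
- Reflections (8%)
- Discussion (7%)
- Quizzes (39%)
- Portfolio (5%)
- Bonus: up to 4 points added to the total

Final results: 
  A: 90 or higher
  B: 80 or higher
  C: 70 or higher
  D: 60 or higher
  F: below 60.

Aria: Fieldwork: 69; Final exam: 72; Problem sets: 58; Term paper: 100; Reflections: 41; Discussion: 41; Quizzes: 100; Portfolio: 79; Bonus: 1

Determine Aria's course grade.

Weighted total:
  Fieldwork 69 × 0.06 = 4.14
  Final exam 72 × 0.09 = 6.48
  Problem sets 58 × 0.14 = 8.12
  Term paper 100 × 0.12 = 12
  Reflections 41 × 0.08 = 3.28
  Discussion 41 × 0.07 = 2.87
  Quizzes 100 × 0.39 = 39
  Portfolio 79 × 0.05 = 3.95
Sum = 79.84
Bonus: 79.84 + 1 = 80.84
80.84 is ≥ 80 and < 90 → B

B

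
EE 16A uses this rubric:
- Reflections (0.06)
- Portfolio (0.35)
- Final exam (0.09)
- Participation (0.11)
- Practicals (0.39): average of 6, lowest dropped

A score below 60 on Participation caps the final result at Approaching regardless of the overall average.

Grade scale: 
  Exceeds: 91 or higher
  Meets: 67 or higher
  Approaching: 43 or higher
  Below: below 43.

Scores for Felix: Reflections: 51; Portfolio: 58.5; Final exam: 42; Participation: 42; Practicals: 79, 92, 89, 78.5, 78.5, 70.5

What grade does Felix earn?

Approaching

Practicals: drop 70.5 → average of remaining 5 = 417/5 = 83.4
Participation score 42 < 60: minimum not met.
Weighted total:
  Reflections 51 × 0.06 = 3.06
  Portfolio 58.5 × 0.35 = 20.475
  Final exam 42 × 0.09 = 3.78
  Participation 42 × 0.11 = 4.62
  Practicals 83.4 × 0.39 = 32.526
Sum = 64.461
64.461 would be Approaching; cap at Approaching applies → Approaching.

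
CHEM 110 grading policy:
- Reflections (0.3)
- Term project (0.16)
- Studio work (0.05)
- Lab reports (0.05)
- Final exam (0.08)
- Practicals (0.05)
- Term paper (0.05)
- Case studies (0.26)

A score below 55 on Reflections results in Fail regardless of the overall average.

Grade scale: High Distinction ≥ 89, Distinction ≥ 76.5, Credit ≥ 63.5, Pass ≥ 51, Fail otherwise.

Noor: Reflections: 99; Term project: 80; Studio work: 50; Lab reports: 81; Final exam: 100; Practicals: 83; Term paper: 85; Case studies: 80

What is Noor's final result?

Distinction

Reflections score 99 ≥ 55: minimum met.
Weighted total:
  Reflections 99 × 0.3 = 29.7
  Term project 80 × 0.16 = 12.8
  Studio work 50 × 0.05 = 2.5
  Lab reports 81 × 0.05 = 4.05
  Final exam 100 × 0.08 = 8
  Practicals 83 × 0.05 = 4.15
  Term paper 85 × 0.05 = 4.25
  Case studies 80 × 0.26 = 20.8
Sum = 86.25
86.25 is ≥ 76.5 and < 89 → Distinction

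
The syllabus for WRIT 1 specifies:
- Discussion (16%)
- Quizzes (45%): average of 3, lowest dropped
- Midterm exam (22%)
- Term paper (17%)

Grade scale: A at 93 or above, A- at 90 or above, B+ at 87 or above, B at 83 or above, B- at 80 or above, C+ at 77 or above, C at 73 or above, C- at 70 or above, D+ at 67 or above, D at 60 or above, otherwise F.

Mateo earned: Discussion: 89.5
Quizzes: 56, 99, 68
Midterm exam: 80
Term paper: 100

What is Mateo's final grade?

Quizzes: drop 56 → average of remaining 2 = 167/2 = 83.5
Weighted total:
  Discussion 89.5 × 0.16 = 14.32
  Quizzes 83.5 × 0.45 = 37.575
  Midterm exam 80 × 0.22 = 17.6
  Term paper 100 × 0.17 = 17
Sum = 86.495
86.495 is ≥ 83 and < 87 → B

B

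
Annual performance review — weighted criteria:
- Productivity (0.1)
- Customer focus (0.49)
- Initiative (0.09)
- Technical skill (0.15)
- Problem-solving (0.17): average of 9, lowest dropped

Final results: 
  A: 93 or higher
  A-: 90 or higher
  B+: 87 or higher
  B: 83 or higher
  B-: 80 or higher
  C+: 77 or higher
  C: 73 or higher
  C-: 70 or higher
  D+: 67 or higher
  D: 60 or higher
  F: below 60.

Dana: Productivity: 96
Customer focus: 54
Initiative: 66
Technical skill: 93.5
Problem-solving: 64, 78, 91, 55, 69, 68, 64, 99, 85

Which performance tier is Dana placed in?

D+

Problem-solving: drop 55 → average of remaining 8 = 618/8 = 77.25
Weighted total:
  Productivity 96 × 0.1 = 9.6
  Customer focus 54 × 0.49 = 26.46
  Initiative 66 × 0.09 = 5.94
  Technical skill 93.5 × 0.15 = 14.025
  Problem-solving 77.25 × 0.17 = 13.1325
Sum = 69.1575
69.1575 is ≥ 67 and < 70 → D+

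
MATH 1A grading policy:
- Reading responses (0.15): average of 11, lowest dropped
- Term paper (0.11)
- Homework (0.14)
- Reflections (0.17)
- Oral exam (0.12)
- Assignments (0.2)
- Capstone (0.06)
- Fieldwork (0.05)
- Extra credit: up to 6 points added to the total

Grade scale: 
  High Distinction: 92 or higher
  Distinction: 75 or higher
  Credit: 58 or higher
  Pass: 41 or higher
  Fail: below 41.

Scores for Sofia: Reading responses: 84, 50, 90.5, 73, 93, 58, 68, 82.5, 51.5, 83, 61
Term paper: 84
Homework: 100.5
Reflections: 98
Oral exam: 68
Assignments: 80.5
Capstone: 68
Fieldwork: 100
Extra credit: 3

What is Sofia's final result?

Reading responses: drop 50 → average of remaining 10 = 744.5/10 = 74.45
Weighted total:
  Reading responses 74.45 × 0.15 = 11.1675
  Term paper 84 × 0.11 = 9.24
  Homework 100.5 × 0.14 = 14.07
  Reflections 98 × 0.17 = 16.66
  Oral exam 68 × 0.12 = 8.16
  Assignments 80.5 × 0.2 = 16.1
  Capstone 68 × 0.06 = 4.08
  Fieldwork 100 × 0.05 = 5
Sum = 84.4775
Extra credit: 84.4775 + 3 = 87.4775
87.4775 is ≥ 75 and < 92 → Distinction

Distinction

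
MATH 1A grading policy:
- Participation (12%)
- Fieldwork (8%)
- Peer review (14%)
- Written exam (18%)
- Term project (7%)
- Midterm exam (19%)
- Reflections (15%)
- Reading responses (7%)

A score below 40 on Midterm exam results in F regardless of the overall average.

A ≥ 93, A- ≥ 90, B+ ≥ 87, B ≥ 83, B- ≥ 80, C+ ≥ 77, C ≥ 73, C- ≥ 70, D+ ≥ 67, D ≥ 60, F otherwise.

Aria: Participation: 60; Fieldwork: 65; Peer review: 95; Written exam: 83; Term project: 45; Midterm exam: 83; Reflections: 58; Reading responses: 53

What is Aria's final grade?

C-

Midterm exam score 83 ≥ 40: minimum met.
Weighted total:
  Participation 60 × 0.12 = 7.2
  Fieldwork 65 × 0.08 = 5.2
  Peer review 95 × 0.14 = 13.3
  Written exam 83 × 0.18 = 14.94
  Term project 45 × 0.07 = 3.15
  Midterm exam 83 × 0.19 = 15.77
  Reflections 58 × 0.15 = 8.7
  Reading responses 53 × 0.07 = 3.71
Sum = 71.97
71.97 is ≥ 70 and < 73 → C-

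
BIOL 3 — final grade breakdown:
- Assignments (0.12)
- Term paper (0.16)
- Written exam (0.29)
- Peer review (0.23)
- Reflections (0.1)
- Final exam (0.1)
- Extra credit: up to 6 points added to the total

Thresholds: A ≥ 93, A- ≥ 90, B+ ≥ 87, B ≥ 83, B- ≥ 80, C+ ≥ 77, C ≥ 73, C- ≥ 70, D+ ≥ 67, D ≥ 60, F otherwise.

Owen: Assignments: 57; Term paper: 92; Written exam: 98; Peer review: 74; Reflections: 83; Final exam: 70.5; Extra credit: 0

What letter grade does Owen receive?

B-

Weighted total:
  Assignments 57 × 0.12 = 6.84
  Term paper 92 × 0.16 = 14.72
  Written exam 98 × 0.29 = 28.42
  Peer review 74 × 0.23 = 17.02
  Reflections 83 × 0.1 = 8.3
  Final exam 70.5 × 0.1 = 7.05
Sum = 82.35
Extra credit: 82.35 + 0 = 82.35
82.35 is ≥ 80 and < 83 → B-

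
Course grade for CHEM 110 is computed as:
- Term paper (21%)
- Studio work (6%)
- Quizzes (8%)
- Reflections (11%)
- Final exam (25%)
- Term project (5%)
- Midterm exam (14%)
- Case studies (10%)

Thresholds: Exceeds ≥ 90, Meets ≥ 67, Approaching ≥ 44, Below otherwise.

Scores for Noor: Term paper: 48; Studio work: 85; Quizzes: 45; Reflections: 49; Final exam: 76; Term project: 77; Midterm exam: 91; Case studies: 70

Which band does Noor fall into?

Weighted total:
  Term paper 48 × 0.21 = 10.08
  Studio work 85 × 0.06 = 5.1
  Quizzes 45 × 0.08 = 3.6
  Reflections 49 × 0.11 = 5.39
  Final exam 76 × 0.25 = 19
  Term project 77 × 0.05 = 3.85
  Midterm exam 91 × 0.14 = 12.74
  Case studies 70 × 0.1 = 7
Sum = 66.76
66.76 is ≥ 44 and < 67 → Approaching

Approaching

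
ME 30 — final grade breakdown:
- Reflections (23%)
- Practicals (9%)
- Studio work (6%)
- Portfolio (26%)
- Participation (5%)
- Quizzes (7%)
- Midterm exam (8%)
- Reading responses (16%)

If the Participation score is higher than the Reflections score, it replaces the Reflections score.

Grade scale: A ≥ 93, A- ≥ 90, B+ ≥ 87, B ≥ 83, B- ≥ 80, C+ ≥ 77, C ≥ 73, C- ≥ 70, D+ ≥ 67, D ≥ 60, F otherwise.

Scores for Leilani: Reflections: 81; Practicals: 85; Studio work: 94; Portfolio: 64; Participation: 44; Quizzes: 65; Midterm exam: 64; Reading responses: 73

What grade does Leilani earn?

Participation (44) ≤ Reflections (81), so Reflections stays at 81.
Weighted total:
  Reflections 81 × 0.23 = 18.63
  Practicals 85 × 0.09 = 7.65
  Studio work 94 × 0.06 = 5.64
  Portfolio 64 × 0.26 = 16.64
  Participation 44 × 0.05 = 2.2
  Quizzes 65 × 0.07 = 4.55
  Midterm exam 64 × 0.08 = 5.12
  Reading responses 73 × 0.16 = 11.68
Sum = 72.11
72.11 is ≥ 70 and < 73 → C-

C-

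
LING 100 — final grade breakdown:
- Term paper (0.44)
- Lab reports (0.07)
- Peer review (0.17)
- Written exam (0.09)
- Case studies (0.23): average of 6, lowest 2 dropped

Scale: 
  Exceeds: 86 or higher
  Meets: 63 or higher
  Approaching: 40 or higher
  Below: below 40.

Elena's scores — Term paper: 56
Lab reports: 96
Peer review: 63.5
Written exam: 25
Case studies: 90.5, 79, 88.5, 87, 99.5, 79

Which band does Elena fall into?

Case studies: drop 79, 79 → average of remaining 4 = 365.5/4 = 91.375
Weighted total:
  Term paper 56 × 0.44 = 24.64
  Lab reports 96 × 0.07 = 6.72
  Peer review 63.5 × 0.17 = 10.795
  Written exam 25 × 0.09 = 2.25
  Case studies 91.375 × 0.23 = 21.01625
Sum = 65.42125
65.42125 is ≥ 63 and < 86 → Meets

Meets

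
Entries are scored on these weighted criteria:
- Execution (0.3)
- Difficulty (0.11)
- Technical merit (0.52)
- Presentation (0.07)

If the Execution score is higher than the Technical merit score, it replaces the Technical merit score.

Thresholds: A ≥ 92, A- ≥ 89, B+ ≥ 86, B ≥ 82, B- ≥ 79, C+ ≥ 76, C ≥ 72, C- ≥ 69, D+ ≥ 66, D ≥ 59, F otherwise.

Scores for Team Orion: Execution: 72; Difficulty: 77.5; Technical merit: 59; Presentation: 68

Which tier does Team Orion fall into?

Execution (72) > Technical merit (59), so Technical merit counts as 72.
Weighted total:
  Execution 72 × 0.3 = 21.6
  Difficulty 77.5 × 0.11 = 8.525
  Technical merit 72 × 0.52 = 37.44
  Presentation 68 × 0.07 = 4.76
Sum = 72.325
72.325 is ≥ 72 and < 76 → C

C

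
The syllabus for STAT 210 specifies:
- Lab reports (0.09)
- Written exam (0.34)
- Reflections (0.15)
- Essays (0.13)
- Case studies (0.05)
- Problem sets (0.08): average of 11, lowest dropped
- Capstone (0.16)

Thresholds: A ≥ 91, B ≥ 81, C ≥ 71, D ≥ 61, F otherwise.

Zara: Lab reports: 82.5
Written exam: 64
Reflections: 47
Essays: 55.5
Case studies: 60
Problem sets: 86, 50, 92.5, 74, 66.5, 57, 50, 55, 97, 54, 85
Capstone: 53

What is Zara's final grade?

Problem sets: drop 50 → average of remaining 10 = 717/10 = 71.7
Weighted total:
  Lab reports 82.5 × 0.09 = 7.425
  Written exam 64 × 0.34 = 21.76
  Reflections 47 × 0.15 = 7.05
  Essays 55.5 × 0.13 = 7.215
  Case studies 60 × 0.05 = 3
  Problem sets 71.7 × 0.08 = 5.736
  Capstone 53 × 0.16 = 8.48
Sum = 60.666
60.666 < 61 → F

F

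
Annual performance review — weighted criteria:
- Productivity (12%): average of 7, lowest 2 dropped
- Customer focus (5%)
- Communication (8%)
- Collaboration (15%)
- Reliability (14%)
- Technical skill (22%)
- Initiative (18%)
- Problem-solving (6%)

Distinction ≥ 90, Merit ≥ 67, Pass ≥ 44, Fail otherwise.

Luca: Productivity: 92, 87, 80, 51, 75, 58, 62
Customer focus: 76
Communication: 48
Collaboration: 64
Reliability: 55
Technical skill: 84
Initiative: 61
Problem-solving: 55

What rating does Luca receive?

Productivity: drop 51, 58 → average of remaining 5 = 396/5 = 79.2
Weighted total:
  Productivity 79.2 × 0.12 = 9.504
  Customer focus 76 × 0.05 = 3.8
  Communication 48 × 0.08 = 3.84
  Collaboration 64 × 0.15 = 9.6
  Reliability 55 × 0.14 = 7.7
  Technical skill 84 × 0.22 = 18.48
  Initiative 61 × 0.18 = 10.98
  Problem-solving 55 × 0.06 = 3.3
Sum = 67.204
67.204 is ≥ 67 and < 90 → Merit

Merit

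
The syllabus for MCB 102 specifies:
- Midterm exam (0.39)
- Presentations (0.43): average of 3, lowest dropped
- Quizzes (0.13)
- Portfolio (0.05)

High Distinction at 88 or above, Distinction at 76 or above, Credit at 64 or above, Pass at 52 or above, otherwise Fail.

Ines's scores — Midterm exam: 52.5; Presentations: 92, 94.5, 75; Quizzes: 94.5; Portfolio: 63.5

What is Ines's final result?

Presentations: drop 75 → average of remaining 2 = 186.5/2 = 93.25
Weighted total:
  Midterm exam 52.5 × 0.39 = 20.475
  Presentations 93.25 × 0.43 = 40.0975
  Quizzes 94.5 × 0.13 = 12.285
  Portfolio 63.5 × 0.05 = 3.175
Sum = 76.0325
76.0325 is ≥ 76 and < 88 → Distinction

Distinction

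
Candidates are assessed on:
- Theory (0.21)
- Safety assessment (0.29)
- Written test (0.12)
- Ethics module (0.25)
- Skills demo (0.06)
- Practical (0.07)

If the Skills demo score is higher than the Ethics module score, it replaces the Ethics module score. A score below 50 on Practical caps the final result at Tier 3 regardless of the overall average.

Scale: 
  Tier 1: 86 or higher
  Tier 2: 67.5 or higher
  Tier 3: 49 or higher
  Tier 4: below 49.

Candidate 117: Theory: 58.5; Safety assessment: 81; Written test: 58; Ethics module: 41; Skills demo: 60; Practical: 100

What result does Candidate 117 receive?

Skills demo (60) > Ethics module (41), so Ethics module counts as 60.
Practical score 100 ≥ 50: minimum met.
Weighted total:
  Theory 58.5 × 0.21 = 12.285
  Safety assessment 81 × 0.29 = 23.49
  Written test 58 × 0.12 = 6.96
  Ethics module 60 × 0.25 = 15
  Skills demo 60 × 0.06 = 3.6
  Practical 100 × 0.07 = 7
Sum = 68.335
68.335 is ≥ 67.5 and < 86 → Tier 2

Tier 2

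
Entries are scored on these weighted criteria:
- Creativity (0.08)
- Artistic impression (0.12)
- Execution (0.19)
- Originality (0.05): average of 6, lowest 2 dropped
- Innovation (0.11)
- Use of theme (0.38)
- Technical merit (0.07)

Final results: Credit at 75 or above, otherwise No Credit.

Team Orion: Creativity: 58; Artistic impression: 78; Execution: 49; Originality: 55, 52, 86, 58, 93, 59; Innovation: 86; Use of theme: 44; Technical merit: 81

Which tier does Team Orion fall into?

Originality: drop 52, 55 → average of remaining 4 = 296/4 = 74
Weighted total:
  Creativity 58 × 0.08 = 4.64
  Artistic impression 78 × 0.12 = 9.36
  Execution 49 × 0.19 = 9.31
  Originality 74 × 0.05 = 3.7
  Innovation 86 × 0.11 = 9.46
  Use of theme 44 × 0.38 = 16.72
  Technical merit 81 × 0.07 = 5.67
Sum = 58.86
58.86 < 75 → No Credit

No Credit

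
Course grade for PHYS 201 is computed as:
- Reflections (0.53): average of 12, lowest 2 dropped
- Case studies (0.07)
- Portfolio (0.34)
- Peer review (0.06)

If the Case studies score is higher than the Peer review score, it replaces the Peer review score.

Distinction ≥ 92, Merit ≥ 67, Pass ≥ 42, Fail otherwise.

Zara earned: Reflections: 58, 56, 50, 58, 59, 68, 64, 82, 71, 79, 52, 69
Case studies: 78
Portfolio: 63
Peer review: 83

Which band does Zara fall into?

Merit

Reflections: drop 50, 52 → average of remaining 10 = 664/10 = 66.4
Case studies (78) ≤ Peer review (83), so Peer review stays at 83.
Weighted total:
  Reflections 66.4 × 0.53 = 35.192
  Case studies 78 × 0.07 = 5.46
  Portfolio 63 × 0.34 = 21.42
  Peer review 83 × 0.06 = 4.98
Sum = 67.052
67.052 is ≥ 67 and < 92 → Merit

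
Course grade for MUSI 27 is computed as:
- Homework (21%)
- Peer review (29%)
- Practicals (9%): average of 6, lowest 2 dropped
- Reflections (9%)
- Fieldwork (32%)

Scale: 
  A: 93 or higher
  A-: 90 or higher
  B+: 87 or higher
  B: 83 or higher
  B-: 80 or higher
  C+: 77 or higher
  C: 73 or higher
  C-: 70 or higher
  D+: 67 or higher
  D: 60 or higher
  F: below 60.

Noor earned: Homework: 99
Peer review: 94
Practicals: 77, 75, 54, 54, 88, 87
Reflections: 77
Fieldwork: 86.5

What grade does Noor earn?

Practicals: drop 54, 54 → average of remaining 4 = 327/4 = 81.75
Weighted total:
  Homework 99 × 0.21 = 20.79
  Peer review 94 × 0.29 = 27.26
  Practicals 81.75 × 0.09 = 7.3575
  Reflections 77 × 0.09 = 6.93
  Fieldwork 86.5 × 0.32 = 27.68
Sum = 90.0175
90.0175 is ≥ 90 and < 93 → A-

A-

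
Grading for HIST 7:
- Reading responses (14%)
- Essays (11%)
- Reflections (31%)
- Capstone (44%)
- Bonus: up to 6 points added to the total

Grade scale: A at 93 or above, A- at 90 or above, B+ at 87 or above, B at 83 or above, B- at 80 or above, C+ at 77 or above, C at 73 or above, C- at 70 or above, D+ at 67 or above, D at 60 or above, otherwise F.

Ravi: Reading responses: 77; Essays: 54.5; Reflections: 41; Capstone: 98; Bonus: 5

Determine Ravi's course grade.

C+

Weighted total:
  Reading responses 77 × 0.14 = 10.78
  Essays 54.5 × 0.11 = 5.995
  Reflections 41 × 0.31 = 12.71
  Capstone 98 × 0.44 = 43.12
Sum = 72.605
Bonus: 72.605 + 5 = 77.605
77.605 is ≥ 77 and < 80 → C+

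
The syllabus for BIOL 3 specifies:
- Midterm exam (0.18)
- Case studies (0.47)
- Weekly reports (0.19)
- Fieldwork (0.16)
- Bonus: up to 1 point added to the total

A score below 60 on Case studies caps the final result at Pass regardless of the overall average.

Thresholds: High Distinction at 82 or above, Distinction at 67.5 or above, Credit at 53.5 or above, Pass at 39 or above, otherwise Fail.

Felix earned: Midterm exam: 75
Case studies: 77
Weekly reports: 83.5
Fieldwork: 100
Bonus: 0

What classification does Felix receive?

Distinction

Case studies score 77 ≥ 60: minimum met.
Weighted total:
  Midterm exam 75 × 0.18 = 13.5
  Case studies 77 × 0.47 = 36.19
  Weekly reports 83.5 × 0.19 = 15.865
  Fieldwork 100 × 0.16 = 16
Sum = 81.555
Bonus: 81.555 + 0 = 81.555
81.555 is ≥ 67.5 and < 82 → Distinction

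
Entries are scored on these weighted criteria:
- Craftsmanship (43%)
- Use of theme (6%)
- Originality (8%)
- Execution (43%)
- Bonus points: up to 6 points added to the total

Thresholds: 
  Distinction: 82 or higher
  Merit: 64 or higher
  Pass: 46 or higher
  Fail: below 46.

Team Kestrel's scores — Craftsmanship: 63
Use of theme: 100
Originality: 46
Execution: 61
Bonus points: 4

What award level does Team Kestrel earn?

Weighted total:
  Craftsmanship 63 × 0.43 = 27.09
  Use of theme 100 × 0.06 = 6
  Originality 46 × 0.08 = 3.68
  Execution 61 × 0.43 = 26.23
Sum = 63
Bonus points: 63 + 4 = 67
67 is ≥ 64 and < 82 → Merit

Merit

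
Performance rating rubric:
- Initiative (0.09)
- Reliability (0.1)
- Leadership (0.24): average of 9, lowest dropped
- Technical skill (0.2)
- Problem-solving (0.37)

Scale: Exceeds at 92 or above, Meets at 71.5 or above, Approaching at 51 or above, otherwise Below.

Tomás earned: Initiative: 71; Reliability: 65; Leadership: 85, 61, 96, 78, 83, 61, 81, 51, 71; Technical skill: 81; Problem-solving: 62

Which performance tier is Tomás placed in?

Approaching

Leadership: drop 51 → average of remaining 8 = 616/8 = 77
Weighted total:
  Initiative 71 × 0.09 = 6.39
  Reliability 65 × 0.1 = 6.5
  Leadership 77 × 0.24 = 18.48
  Technical skill 81 × 0.2 = 16.2
  Problem-solving 62 × 0.37 = 22.94
Sum = 70.51
70.51 is ≥ 51 and < 71.5 → Approaching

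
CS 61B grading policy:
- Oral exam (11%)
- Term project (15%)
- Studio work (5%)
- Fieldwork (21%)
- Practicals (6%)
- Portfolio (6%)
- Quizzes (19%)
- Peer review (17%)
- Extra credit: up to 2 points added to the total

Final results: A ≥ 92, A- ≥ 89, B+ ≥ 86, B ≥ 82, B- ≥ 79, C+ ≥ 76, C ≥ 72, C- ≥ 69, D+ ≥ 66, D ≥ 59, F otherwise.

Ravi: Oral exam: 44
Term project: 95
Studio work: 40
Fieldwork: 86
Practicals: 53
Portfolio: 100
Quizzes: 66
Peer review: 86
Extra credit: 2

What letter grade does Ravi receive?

Weighted total:
  Oral exam 44 × 0.11 = 4.84
  Term project 95 × 0.15 = 14.25
  Studio work 40 × 0.05 = 2
  Fieldwork 86 × 0.21 = 18.06
  Practicals 53 × 0.06 = 3.18
  Portfolio 100 × 0.06 = 6
  Quizzes 66 × 0.19 = 12.54
  Peer review 86 × 0.17 = 14.62
Sum = 75.49
Extra credit: 75.49 + 2 = 77.49
77.49 is ≥ 76 and < 79 → C+

C+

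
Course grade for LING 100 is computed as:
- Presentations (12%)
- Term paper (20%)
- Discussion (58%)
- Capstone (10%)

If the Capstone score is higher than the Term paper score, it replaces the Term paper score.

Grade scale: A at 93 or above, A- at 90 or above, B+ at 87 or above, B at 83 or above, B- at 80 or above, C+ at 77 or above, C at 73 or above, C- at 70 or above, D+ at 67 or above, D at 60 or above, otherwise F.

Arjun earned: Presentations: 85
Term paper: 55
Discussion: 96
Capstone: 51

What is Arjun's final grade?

B-

Capstone (51) ≤ Term paper (55), so Term paper stays at 55.
Weighted total:
  Presentations 85 × 0.12 = 10.2
  Term paper 55 × 0.2 = 11
  Discussion 96 × 0.58 = 55.68
  Capstone 51 × 0.1 = 5.1
Sum = 81.98
81.98 is ≥ 80 and < 83 → B-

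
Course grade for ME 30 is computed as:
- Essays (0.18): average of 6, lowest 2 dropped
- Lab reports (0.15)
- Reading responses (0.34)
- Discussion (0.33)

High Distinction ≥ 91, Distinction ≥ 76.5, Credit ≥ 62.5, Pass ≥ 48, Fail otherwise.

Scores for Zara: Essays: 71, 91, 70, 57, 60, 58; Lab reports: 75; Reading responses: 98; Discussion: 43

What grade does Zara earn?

Credit

Essays: drop 57, 58 → average of remaining 4 = 292/4 = 73
Weighted total:
  Essays 73 × 0.18 = 13.14
  Lab reports 75 × 0.15 = 11.25
  Reading responses 98 × 0.34 = 33.32
  Discussion 43 × 0.33 = 14.19
Sum = 71.9
71.9 is ≥ 62.5 and < 76.5 → Credit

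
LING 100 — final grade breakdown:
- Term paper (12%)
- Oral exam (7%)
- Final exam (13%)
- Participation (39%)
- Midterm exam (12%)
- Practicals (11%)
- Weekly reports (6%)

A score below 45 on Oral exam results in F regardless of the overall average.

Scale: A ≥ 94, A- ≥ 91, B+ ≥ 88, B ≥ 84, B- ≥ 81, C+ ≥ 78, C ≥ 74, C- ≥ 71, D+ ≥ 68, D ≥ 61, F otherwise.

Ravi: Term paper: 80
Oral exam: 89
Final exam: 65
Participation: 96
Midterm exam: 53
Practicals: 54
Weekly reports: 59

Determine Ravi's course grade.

Oral exam score 89 ≥ 45: minimum met.
Weighted total:
  Term paper 80 × 0.12 = 9.6
  Oral exam 89 × 0.07 = 6.23
  Final exam 65 × 0.13 = 8.45
  Participation 96 × 0.39 = 37.44
  Midterm exam 53 × 0.12 = 6.36
  Practicals 54 × 0.11 = 5.94
  Weekly reports 59 × 0.06 = 3.54
Sum = 77.56
77.56 is ≥ 74 and < 78 → C

C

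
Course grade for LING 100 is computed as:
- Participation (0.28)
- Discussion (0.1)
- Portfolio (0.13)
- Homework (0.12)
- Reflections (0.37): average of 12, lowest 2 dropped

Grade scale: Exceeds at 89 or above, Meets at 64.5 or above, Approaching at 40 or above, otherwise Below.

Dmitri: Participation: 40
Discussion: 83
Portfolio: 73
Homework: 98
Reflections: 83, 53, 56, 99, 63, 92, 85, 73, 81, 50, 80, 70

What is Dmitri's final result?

Meets

Reflections: drop 50, 53 → average of remaining 10 = 782/10 = 78.2
Weighted total:
  Participation 40 × 0.28 = 11.2
  Discussion 83 × 0.1 = 8.3
  Portfolio 73 × 0.13 = 9.49
  Homework 98 × 0.12 = 11.76
  Reflections 78.2 × 0.37 = 28.934
Sum = 69.684
69.684 is ≥ 64.5 and < 89 → Meets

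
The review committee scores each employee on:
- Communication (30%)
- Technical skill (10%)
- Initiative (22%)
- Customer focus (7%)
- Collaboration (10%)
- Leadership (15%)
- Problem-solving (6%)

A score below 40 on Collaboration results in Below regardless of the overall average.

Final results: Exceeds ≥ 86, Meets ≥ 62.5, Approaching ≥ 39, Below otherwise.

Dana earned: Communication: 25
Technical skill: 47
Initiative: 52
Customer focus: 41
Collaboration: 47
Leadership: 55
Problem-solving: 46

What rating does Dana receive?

Collaboration score 47 ≥ 40: minimum met.
Weighted total:
  Communication 25 × 0.3 = 7.5
  Technical skill 47 × 0.1 = 4.7
  Initiative 52 × 0.22 = 11.44
  Customer focus 41 × 0.07 = 2.87
  Collaboration 47 × 0.1 = 4.7
  Leadership 55 × 0.15 = 8.25
  Problem-solving 46 × 0.06 = 2.76
Sum = 42.22
42.22 is ≥ 39 and < 62.5 → Approaching

Approaching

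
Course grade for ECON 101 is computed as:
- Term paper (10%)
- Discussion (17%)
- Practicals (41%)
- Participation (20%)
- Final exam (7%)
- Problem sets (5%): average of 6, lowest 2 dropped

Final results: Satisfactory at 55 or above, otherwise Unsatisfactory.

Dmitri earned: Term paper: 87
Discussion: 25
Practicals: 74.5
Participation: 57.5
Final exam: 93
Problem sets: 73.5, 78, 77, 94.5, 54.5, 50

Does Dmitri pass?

Problem sets: drop 50, 54.5 → average of remaining 4 = 323/4 = 80.75
Weighted total:
  Term paper 87 × 0.1 = 8.7
  Discussion 25 × 0.17 = 4.25
  Practicals 74.5 × 0.41 = 30.545
  Participation 57.5 × 0.2 = 11.5
  Final exam 93 × 0.07 = 6.51
  Problem sets 80.75 × 0.05 = 4.0375
Sum = 65.5425
65.5425 ≥ 55 → Satisfactory

Satisfactory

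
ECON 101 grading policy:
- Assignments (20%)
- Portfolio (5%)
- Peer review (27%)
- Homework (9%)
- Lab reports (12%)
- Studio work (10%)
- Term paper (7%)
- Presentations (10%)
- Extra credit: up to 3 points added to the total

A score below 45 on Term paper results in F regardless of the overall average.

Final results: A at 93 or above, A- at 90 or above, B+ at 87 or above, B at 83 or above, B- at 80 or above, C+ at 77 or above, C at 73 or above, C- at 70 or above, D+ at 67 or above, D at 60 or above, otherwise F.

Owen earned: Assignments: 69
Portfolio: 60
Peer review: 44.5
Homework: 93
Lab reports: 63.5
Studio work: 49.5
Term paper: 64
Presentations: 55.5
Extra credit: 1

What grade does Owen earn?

D

Term paper score 64 ≥ 45: minimum met.
Weighted total:
  Assignments 69 × 0.2 = 13.8
  Portfolio 60 × 0.05 = 3
  Peer review 44.5 × 0.27 = 12.015
  Homework 93 × 0.09 = 8.37
  Lab reports 63.5 × 0.12 = 7.62
  Studio work 49.5 × 0.1 = 4.95
  Term paper 64 × 0.07 = 4.48
  Presentations 55.5 × 0.1 = 5.55
Sum = 59.785
Extra credit: 59.785 + 1 = 60.785
60.785 is ≥ 60 and < 67 → D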